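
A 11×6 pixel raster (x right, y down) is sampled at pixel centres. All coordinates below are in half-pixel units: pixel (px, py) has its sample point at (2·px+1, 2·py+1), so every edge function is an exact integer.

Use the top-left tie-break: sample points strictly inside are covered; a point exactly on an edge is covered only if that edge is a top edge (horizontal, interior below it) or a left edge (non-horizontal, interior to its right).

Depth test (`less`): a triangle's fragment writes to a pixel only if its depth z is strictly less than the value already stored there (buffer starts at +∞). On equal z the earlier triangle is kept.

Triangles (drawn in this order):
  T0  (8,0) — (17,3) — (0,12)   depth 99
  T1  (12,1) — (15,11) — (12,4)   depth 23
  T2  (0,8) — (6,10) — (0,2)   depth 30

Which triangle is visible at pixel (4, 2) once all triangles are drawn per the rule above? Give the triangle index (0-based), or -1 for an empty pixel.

T0:
  2·area = 132
  edge (8, 0)→(17, 3): d=(9,3) right/bottom  bias=-1
  edge (17, 3)→(0, 12): d=(-17,9) right/bottom  bias=-1
  edge (0, 12)→(8, 0): d=(8,-12) top-left  bias=+0
    (4,0)@(9, 1): e=[6,106,20] → X
    (5,0)@(11, 1): e=[0,88,44] → .  [on edge]
    (3,1)@(7, 3): e=[30,90,12] → X
    (5,1)@(11, 3): e=[18,54,60] → X
    (6,1)@(13, 3): e=[12,36,84] → X
    (7,1)@(15, 3): e=[6,18,108] → X
    (8,1)@(17, 3): e=[0,0,132] → .  [on edge]
    (2,2)@(5, 5): e=[54,74,4] → X
    (7,2)@(15, 5): e=[24,-16,124] → .
    (2,3)@(5, 7): e=[72,40,20] → X
    (5,3)@(11, 7): e=[54,-14,92] → .
    (6,3)@(13, 7): e=[48,-32,116] → .
  covered (17 px):
    . . . . X . . . . . .
    . . . X X X X X . . .
    . . X X X X X . . . .
    . . X X X . . . . . .
    . X X . . . . . . . .
    X . . . . . . . . . .
T1:
  2·area = 9
  edge (12, 1)→(15, 11): d=(3,10) right/bottom  bias=-1
  edge (15, 11)→(12, 4): d=(-3,-7) top-left  bias=+0
  edge (12, 4)→(12, 1): d=(0,-3) top-left  bias=+0
    (6,2)@(13, 5): e=[2,4,3] → X
    (7,2)@(15, 5): e=[-18,18,9] → .
    (6,3)@(13, 7): e=[8,-2,3] → .
    (7,5)@(15, 11): e=[0,0,9] → .  [on edge]
  covered (1 px):
    . . . . . . . . . . .
    . . . . . . . . . . .
    . . . . . . X . . . .
    . . . . . . . . . . .
    . . . . . . . . . . .
    . . . . . . . . . . .
T2:
  2·area = 36  (B↔C swapped to make it positive)
  edge (0, 8)→(0, 2): d=(0,-6) top-left  bias=+0
  edge (0, 2)→(6, 10): d=(6,8) right/bottom  bias=-1
  edge (6, 10)→(0, 8): d=(-6,-2) top-left  bias=+0
    (0,2)@(1, 5): e=[6,10,20] → X
    (1,2)@(3, 5): e=[18,-6,24] → .
    (0,3)@(1, 7): e=[6,22,8] → X
    (1,3)@(3, 7): e=[18,6,12] → X
    (2,3)@(5, 7): e=[30,-10,16] → .
    (0,4)@(1, 9): e=[6,34,-4] → .
    (1,4)@(3, 9): e=[18,18,0] → X  [on edge]
    (2,4)@(5, 9): e=[30,2,4] → X
    (3,4)@(7, 9): e=[42,-14,8] → .
    (1,5)@(3, 11): e=[18,30,-12] → .
    (2,5)@(5, 11): e=[30,14,-8] → .
    (4,5)@(9, 11): e=[54,-18,0] → .  [on edge]
  covered (5 px):
    . . . . . . . . . . .
    . . . . . . . . . . .
    X . . . . . . . . . .
    X X . . . . . . . . .
    . X X . . . . . . . .
    . . . . . . . . . . .

Z-buffer (winner per pixel, '.' = empty):
  . . . . 0 . . . . . .
  . . . 0 0 0 0 0 . . .
  2 . 0 0 0 0 1 . . . .
  2 2 0 0 0 . . . . . .
  . 2 2 . . . . . . . .
  0 . . . . . . . . . .

Result: 0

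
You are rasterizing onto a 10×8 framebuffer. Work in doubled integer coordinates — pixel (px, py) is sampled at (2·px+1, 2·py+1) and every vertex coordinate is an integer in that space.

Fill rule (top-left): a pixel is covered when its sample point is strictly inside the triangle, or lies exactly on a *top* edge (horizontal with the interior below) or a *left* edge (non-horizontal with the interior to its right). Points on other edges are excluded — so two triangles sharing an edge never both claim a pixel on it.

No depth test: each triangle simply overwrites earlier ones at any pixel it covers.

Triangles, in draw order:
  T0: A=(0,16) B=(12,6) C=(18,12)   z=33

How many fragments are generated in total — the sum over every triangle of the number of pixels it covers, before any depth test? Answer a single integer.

T0:
  2·area = 132
  edge (0, 16)→(12, 6): d=(12,-10) top-left  bias=+0
  edge (12, 6)→(18, 12): d=(6,6) right/bottom  bias=-1
  edge (18, 12)→(0, 16): d=(-18,4) right/bottom  bias=-1
    (3,0)@(7, 1): e=[-110,0,242] → ·  [on edge]
    (4,1)@(9, 3): e=[-66,0,198] → ·  [on edge]
    (5,2)@(11, 5): e=[-22,0,154] → ·  [on edge]
    (5,3)@(11, 7): e=[2,12,118] → █
    (6,3)@(13, 7): e=[22,0,110] → ·  [on edge]
    (4,4)@(9, 9): e=[6,36,90] → █
    (6,4)@(13, 9): e=[46,12,74] → █
    (7,4)@(15, 9): e=[66,0,66] → ·  [on edge]
    (3,5)@(7, 11): e=[10,60,62] → █
    (7,5)@(15, 11): e=[90,12,30] → █
    (8,5)@(17, 11): e=[110,0,22] → ·  [on edge]
    (2,6)@(5, 13): e=[14,84,34] → █
    (9,6)@(19, 13): e=[154,0,-22] → ·  [on edge]
  covered (15 px):
    · · · · · · · · · ·
    · · · · · · · · · ·
    · · · · · · · · · ·
    · · · · · █ · · · ·
    · · · · █ █ █ · · ·
    · · · █ █ █ █ █ · ·
    · · █ █ █ █ █ · · ·
    · █ · · · · · · · ·

Answer: 15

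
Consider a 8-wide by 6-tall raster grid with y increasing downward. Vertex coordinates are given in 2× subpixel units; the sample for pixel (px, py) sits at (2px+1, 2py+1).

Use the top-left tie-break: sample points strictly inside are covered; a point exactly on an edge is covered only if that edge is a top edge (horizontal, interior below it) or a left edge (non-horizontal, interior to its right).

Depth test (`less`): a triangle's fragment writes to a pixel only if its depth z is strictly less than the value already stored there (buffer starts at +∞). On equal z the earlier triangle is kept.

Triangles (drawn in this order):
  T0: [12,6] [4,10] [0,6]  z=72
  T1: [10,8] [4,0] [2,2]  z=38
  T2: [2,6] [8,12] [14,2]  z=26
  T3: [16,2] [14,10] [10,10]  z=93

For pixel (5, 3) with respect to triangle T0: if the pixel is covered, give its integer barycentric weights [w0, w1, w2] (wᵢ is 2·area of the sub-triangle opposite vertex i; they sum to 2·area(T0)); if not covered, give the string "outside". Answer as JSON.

T0:
  2·area = 48
  edge (12, 6)→(4, 10): d=(-8,4) right/bottom  bias=-1
  edge (4, 10)→(0, 6): d=(-4,-4) top-left  bias=+0
  edge (0, 6)→(12, 6): d=(12,0) top-left  bias=+0
    (0,3)@(1, 7): e=[36,0,12] → #  [on edge]
    (1,3)@(3, 7): e=[28,8,12] → #
    (2,3)@(5, 7): e=[20,16,12] → #
    (3,3)@(7, 7): e=[12,24,12] → #
    (4,3)@(9, 7): e=[4,32,12] → #
    (5,3)@(11, 7): e=[-4,40,12] → ·
    (0,4)@(1, 9): e=[20,-8,36] → ·
    (1,4)@(3, 9): e=[12,0,36] → #  [on edge]
    (3,4)@(7, 9): e=[-4,16,36] → ·
    (4,4)@(9, 9): e=[-12,24,36] → ·
    (1,5)@(3, 11): e=[-4,-8,60] → ·
    (2,5)@(5, 11): e=[-12,0,60] → ·  [on edge]
  covered (7 px):
    · · · · · · · ·
    · · · · · · · ·
    · · · · · · · ·
    # # # # # · · ·
    · # # · · · · ·
    · · · · · · · ·
T1:
  2·area = 28  (B↔C swapped to make it positive)
  edge (10, 8)→(2, 2): d=(-8,-6) top-left  bias=+0
  edge (2, 2)→(4, 0): d=(2,-2) top-left  bias=+0
  edge (4, 0)→(10, 8): d=(6,8) right/bottom  bias=-1
    (1,0)@(3, 1): e=[14,0,14] → #  [on edge]
    (2,0)@(5, 1): e=[26,4,-2] → ·
    (0,1)@(1, 3): e=[-14,0,42] → ·  [on edge]
    (1,1)@(3, 3): e=[-2,4,26] → ·
    (2,1)@(5, 3): e=[10,8,10] → #
    (3,1)@(7, 3): e=[22,12,-6] → ·
    (2,2)@(5, 5): e=[-6,12,22] → ·
    (3,2)@(7, 5): e=[6,16,6] → #
    (4,2)@(9, 5): e=[18,20,-10] → ·
    (3,3)@(7, 7): e=[-10,20,18] → ·
    (4,3)@(9, 7): e=[2,24,2] → #
    (5,3)@(11, 7): e=[14,28,-14] → ·
  covered (4 px):
    · # · · · · · ·
    · · # · · · · ·
    · · · # · · · ·
    · · · · # · · ·
    · · · · · · · ·
    · · · · · · · ·
T2:
  2·area = 96  (B↔C swapped to make it positive)
  edge (2, 6)→(14, 2): d=(12,-4) top-left  bias=+0
  edge (14, 2)→(8, 12): d=(-6,10) right/bottom  bias=-1
  edge (8, 12)→(2, 6): d=(-6,-6) top-left  bias=+0
    (5,1)@(11, 3): e=[0,24,72] → #  [on edge]
    (6,1)@(13, 3): e=[8,4,84] → #
    (7,1)@(15, 3): e=[16,-16,96] → ·
    (0,2)@(1, 5): e=[-16,112,0] → ·  [on edge]
    (2,2)@(5, 5): e=[0,72,24] → #  [on edge]
    (3,2)@(7, 5): e=[8,52,36] → #
    (4,2)@(9, 5): e=[16,32,48] → #
    (6,2)@(13, 5): e=[32,-8,72] → ·
    (1,3)@(3, 7): e=[16,80,0] → #  [on edge]
    (5,3)@(11, 7): e=[48,0,48] → ·  [on edge]
    (1,4)@(3, 9): e=[40,68,-12] → ·
    (2,4)@(5, 9): e=[48,48,0] → #  [on edge]
    (3,5)@(7, 11): e=[80,16,0] → #  [on edge]
  covered (14 px):
    · · · · · · · ·
    · · · · · # # ·
    · · # # # # · ·
    · # # # # · · ·
    · · # # # · · ·
    · · · # · · · ·
T3:
  2·area = 32
  edge (16, 2)→(14, 10): d=(-2,8) right/bottom  bias=-1
  edge (14, 10)→(10, 10): d=(-4,0) right/bottom  bias=-1
  edge (10, 10)→(16, 2): d=(6,-8) top-left  bias=+0
    (7,2)@(15, 5): e=[2,20,10] → #
    (6,3)@(13, 7): e=[14,12,6] → #
    (7,3)@(15, 7): e=[-2,12,22] → ·
    (5,4)@(11, 9): e=[26,4,2] → #
    (7,4)@(15, 9): e=[-6,4,34] → ·
    (5,5)@(11, 11): e=[22,-4,14] → ·
    (6,5)@(13, 11): e=[6,-4,30] → ·
  covered (4 px):
    · · · · · · · ·
    · · · · · · · ·
    · · · · · · · #
    · · · · · · # ·
    · · · · · # # ·
    · · · · · · · ·

Final: "outside"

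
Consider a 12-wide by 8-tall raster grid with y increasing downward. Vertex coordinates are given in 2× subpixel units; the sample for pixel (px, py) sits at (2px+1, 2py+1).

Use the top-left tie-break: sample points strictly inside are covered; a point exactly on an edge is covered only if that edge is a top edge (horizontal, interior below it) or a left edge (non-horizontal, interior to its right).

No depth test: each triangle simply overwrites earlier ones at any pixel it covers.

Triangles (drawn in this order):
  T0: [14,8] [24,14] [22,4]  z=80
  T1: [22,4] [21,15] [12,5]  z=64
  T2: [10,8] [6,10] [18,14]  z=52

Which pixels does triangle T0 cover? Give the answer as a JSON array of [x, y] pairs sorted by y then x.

T0:
  2·area = 88  (B↔C swapped to make it positive)
  edge (14, 8)→(22, 4): d=(8,-4) top-left  bias=+0
  edge (22, 4)→(24, 14): d=(2,10) right/bottom  bias=-1
  edge (24, 14)→(14, 8): d=(-10,-6) top-left  bias=+0
    (4,2)@(9, 5): e=[-44,132,0] → .  [on edge]
    (10,2)@(21, 5): e=[4,12,72] → X
    (11,2)@(23, 5): e=[12,-8,84] → .
    (8,3)@(17, 7): e=[4,56,28] → X
    (9,3)@(19, 7): e=[12,36,40] → X
    (11,3)@(23, 7): e=[28,-4,64] → .
    (8,4)@(17, 9): e=[20,60,8] → X
    (11,4)@(23, 9): e=[44,0,44] → .  [on edge]
    (8,5)@(17, 11): e=[36,64,-12] → .
    (9,5)@(19, 11): e=[44,44,0] → X  [on edge]
    (11,5)@(23, 11): e=[60,4,24] → X
    (9,6)@(19, 13): e=[60,48,-20] → .
  covered (11 px):
    . . . . . . . . . . . .
    . . . . . . . . . . . .
    . . . . . . . . . . X .
    . . . . . . . . X X X .
    . . . . . . . . X X X .
    . . . . . . . . . X X X
    . . . . . . . . . . . X
    . . . . . . . . . . . .
T1:
  2·area = 109
  edge (22, 4)→(21, 15): d=(-1,11) right/bottom  bias=-1
  edge (21, 15)→(12, 5): d=(-9,-10) top-left  bias=+0
  edge (12, 5)→(22, 4): d=(10,-1) top-left  bias=+0
    (6,2)@(13, 5): e=[98,10,1] → X
    (7,2)@(15, 5): e=[76,30,3] → X
    (8,2)@(17, 5): e=[54,50,5] → X
    (9,2)@(19, 5): e=[32,70,7] → X
    (10,2)@(21, 5): e=[10,90,9] → X
    (11,2)@(23, 5): e=[-12,110,11] → .
    (6,3)@(13, 7): e=[96,-8,21] → .
    (7,3)@(15, 7): e=[74,12,23] → X
    (11,3)@(23, 7): e=[-14,92,31] → .
    (7,4)@(15, 9): e=[72,-6,43] → .
    (8,4)@(17, 9): e=[50,14,45] → X
    (11,4)@(23, 9): e=[-16,74,51] → .
    (10,7)@(21, 15): e=[0,0,109] → .  [on edge]
  covered (15 px):
    . . . . . . . . . . . .
    . . . . . . . . . . . .
    . . . . . . X X X X X .
    . . . . . . . X X X X .
    . . . . . . . . X X X .
    . . . . . . . . . X X .
    . . . . . . . . . . X .
    . . . . . . . . . . . .
T2:
  2·area = 40  (B↔C swapped to make it positive)
  edge (10, 8)→(18, 14): d=(8,6) right/bottom  bias=-1
  edge (18, 14)→(6, 10): d=(-12,-4) top-left  bias=+0
  edge (6, 10)→(10, 8): d=(4,-2) top-left  bias=+0
    (1,4)@(3, 9): e=[50,0,-10] → .  [on edge]
    (4,4)@(9, 9): e=[14,24,2] → X
    (5,4)@(11, 9): e=[2,32,6] → X
    (6,4)@(13, 9): e=[-10,40,10] → .
    (4,5)@(9, 11): e=[30,0,10] → X  [on edge]
    (6,5)@(13, 11): e=[6,16,18] → X
    (7,5)@(15, 11): e=[-6,24,22] → .
    (4,6)@(9, 13): e=[46,-24,18] → .
    (5,6)@(11, 13): e=[34,-16,22] → .
    (6,6)@(13, 13): e=[22,-8,26] → .
    (7,6)@(15, 13): e=[10,0,30] → X  [on edge]
    (8,6)@(17, 13): e=[-2,8,34] → .
    (10,7)@(21, 15): e=[-10,0,50] → .  [on edge]
  covered (6 px):
    . . . . . . . . . . . .
    . . . . . . . . . . . .
    . . . . . . . . . . . .
    . . . . . . . . . . . .
    . . . . X X . . . . . .
    . . . . X X X . . . . .
    . . . . . . . X . . . .
    . . . . . . . . . . . .

Result: [[10,2],[8,3],[9,3],[10,3],[8,4],[9,4],[10,4],[9,5],[10,5],[11,5],[11,6]]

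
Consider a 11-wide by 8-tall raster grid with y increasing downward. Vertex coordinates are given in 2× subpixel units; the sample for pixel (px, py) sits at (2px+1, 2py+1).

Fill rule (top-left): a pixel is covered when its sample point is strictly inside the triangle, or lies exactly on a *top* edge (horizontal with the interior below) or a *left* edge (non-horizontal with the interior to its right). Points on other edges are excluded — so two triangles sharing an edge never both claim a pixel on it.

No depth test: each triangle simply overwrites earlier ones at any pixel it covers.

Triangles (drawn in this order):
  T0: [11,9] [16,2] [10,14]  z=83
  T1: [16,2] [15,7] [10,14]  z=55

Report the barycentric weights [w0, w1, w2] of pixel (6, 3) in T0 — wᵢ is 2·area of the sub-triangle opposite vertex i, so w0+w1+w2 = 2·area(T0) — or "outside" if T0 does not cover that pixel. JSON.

T0:
  2·area = 18
  edge (11, 9)→(16, 2): d=(5,-7) top-left  bias=+0
  edge (16, 2)→(10, 14): d=(-6,12) right/bottom  bias=-1
  edge (10, 14)→(11, 9): d=(1,-5) top-left  bias=+0
    (6,3)@(13, 7): e=[4,6,8] → X
    (7,3)@(15, 7): e=[18,-18,18] → .
    (5,4)@(11, 9): e=[0,18,0] → X  [on edge]
    (6,4)@(13, 9): e=[14,-6,10] → .
    (5,5)@(11, 11): e=[10,6,2] → X
    (6,5)@(13, 11): e=[24,-18,12] → .
    (5,6)@(11, 13): e=[20,-6,4] → .
  covered (3 px):
    . . . . . . . . . . .
    . . . . . . . . . . .
    . . . . . . . . . . .
    . . . . . . X . . . .
    . . . . . X . . . . .
    . . . . . X . . . . .
    . . . . . . . . . . .
    . . . . . . . . . . .
T1:
  2·area = 18
  edge (16, 2)→(15, 7): d=(-1,5) right/bottom  bias=-1
  edge (15, 7)→(10, 14): d=(-5,7) right/bottom  bias=-1
  edge (10, 14)→(16, 2): d=(6,-12) top-left  bias=+0
    (7,2)@(15, 5): e=[2,10,6] → X
    (8,2)@(17, 5): e=[-8,-4,30] → .
    (7,3)@(15, 7): e=[0,0,18] → .  [on edge]
    (6,4)@(13, 9): e=[8,4,6] → X
    (7,4)@(15, 9): e=[-2,-10,30] → .
    (6,5)@(13, 11): e=[6,-6,18] → .
  covered (2 px):
    . . . . . . . . . . .
    . . . . . . . . . . .
    . . . . . . . X . . .
    . . . . . . . . . . .
    . . . . . . X . . . .
    . . . . . . . . . . .
    . . . . . . . . . . .
    . . . . . . . . . . .

Result: [6,8,4]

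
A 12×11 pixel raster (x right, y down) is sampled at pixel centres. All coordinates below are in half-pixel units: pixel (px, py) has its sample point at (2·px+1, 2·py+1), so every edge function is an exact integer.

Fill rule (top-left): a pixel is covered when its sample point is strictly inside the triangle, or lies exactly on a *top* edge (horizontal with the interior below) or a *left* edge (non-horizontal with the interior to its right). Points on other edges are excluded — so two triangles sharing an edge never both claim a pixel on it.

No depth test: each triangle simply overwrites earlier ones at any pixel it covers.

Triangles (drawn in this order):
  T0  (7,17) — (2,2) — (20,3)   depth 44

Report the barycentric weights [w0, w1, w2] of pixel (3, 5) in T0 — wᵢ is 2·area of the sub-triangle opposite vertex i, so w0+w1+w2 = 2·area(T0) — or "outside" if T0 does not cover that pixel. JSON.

T0:
  2·area = 265
  edge (7, 17)→(2, 2): d=(-5,-15) top-left  bias=+0
  edge (2, 2)→(20, 3): d=(18,1) right/bottom  bias=-1
  edge (20, 3)→(7, 17): d=(-13,14) right/bottom  bias=-1
    (1,1)@(3, 3): e=[10,17,238] → #
    (2,1)@(5, 3): e=[40,15,210] → #
    (3,1)@(7, 3): e=[70,13,182] → #
    (4,1)@(9, 3): e=[100,11,154] → #
    (5,1)@(11, 3): e=[130,9,126] → #
    (6,1)@(13, 3): e=[160,7,98] → #
    (7,1)@(15, 3): e=[190,5,70] → #
    (8,1)@(17, 3): e=[220,3,42] → #
    (9,1)@(19, 3): e=[250,1,14] → #
    (10,1)@(21, 3): e=[280,-1,-14] → ·
    (1,2)@(3, 5): e=[0,53,212] → #  [on edge]
    (9,2)@(19, 5): e=[240,37,-12] → ·
    (2,5)@(5, 11): e=[0,159,106] → #  [on edge]
    (3,8)@(7, 17): e=[0,265,0] → ·  [on edge]
  covered (35 px):
    · · · · · · · · · · · ·
    · # # # # # # # # # · ·
    · # # # # # # # # · · ·
    · · # # # # # # · · · ·
    · · # # # # # · · · · ·
    · · # # # # · · · · · ·
    · · · # # · · · · · · ·
    · · · # · · · · · · · ·
    · · · · · · · · · · · ·
    · · · · · · · · · · · ·
    · · · · · · · · · · · ·

Final: [157,78,30]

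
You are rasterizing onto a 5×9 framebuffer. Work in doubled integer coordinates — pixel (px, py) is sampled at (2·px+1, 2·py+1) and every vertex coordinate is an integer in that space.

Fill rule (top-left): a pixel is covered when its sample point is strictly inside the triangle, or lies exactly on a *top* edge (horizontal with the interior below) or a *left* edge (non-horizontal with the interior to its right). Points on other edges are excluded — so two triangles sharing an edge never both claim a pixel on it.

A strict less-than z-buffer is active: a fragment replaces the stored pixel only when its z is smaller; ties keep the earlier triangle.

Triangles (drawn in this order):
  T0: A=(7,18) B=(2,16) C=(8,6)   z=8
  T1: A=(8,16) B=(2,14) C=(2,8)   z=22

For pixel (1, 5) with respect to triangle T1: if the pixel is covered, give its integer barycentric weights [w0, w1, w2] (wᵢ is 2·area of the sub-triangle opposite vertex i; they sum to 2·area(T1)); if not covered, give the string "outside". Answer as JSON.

T0:
  2·area = 62
  edge (7, 18)→(2, 16): d=(-5,-2) top-left  bias=+0
  edge (2, 16)→(8, 6): d=(6,-10) top-left  bias=+0
  edge (8, 6)→(7, 18): d=(-1,12) right/bottom  bias=-1
    (3,4)@(7, 9): e=[45,8,9] → █
    (4,4)@(9, 9): e=[49,28,-15] → ·
    (2,5)@(5, 11): e=[31,0,31] → █  [on edge]
    (4,5)@(9, 11): e=[39,40,-17] → ·
    (2,6)@(5, 13): e=[21,12,29] → █
    (4,6)@(9, 13): e=[29,52,-19] → ·
    (1,7)@(3, 15): e=[7,4,51] → █
    (4,7)@(9, 15): e=[19,64,-21] → ·
    (1,8)@(3, 17): e=[-3,16,49] → ·
    (2,8)@(5, 17): e=[1,36,25] → █
    (4,8)@(9, 17): e=[9,76,-23] → ·
  covered (10 px):
    · · · · ·
    · · · · ·
    · · · · ·
    · · · · ·
    · · · █ ·
    · · █ █ ·
    · · █ █ ·
    · █ █ █ ·
    · · █ █ ·
T1:
  2·area = 36
  edge (8, 16)→(2, 14): d=(-6,-2) top-left  bias=+0
  edge (2, 14)→(2, 8): d=(0,-6) top-left  bias=+0
  edge (2, 8)→(8, 16): d=(6,8) right/bottom  bias=-1
    (1,5)@(3, 11): e=[20,6,10] → █
    (2,5)@(5, 11): e=[24,18,-6] → ·
    (1,6)@(3, 13): e=[8,6,22] → █
    (2,6)@(5, 13): e=[12,18,6] → █
    (3,6)@(7, 13): e=[16,30,-10] → ·
    (1,7)@(3, 15): e=[-4,6,34] → ·
    (2,7)@(5, 15): e=[0,18,18] → █  [on edge]
    (3,7)@(7, 15): e=[4,30,2] → █
    (4,7)@(9, 15): e=[8,42,-14] → ·
    (2,8)@(5, 17): e=[-12,18,30] → ·
    (3,8)@(7, 17): e=[-8,30,14] → ·
  covered (5 px):
    · · · · ·
    · · · · ·
    · · · · ·
    · · · · ·
    · · · · ·
    · █ · · ·
    · █ █ · ·
    · · █ █ ·
    · · · · ·

Result: [6,10,20]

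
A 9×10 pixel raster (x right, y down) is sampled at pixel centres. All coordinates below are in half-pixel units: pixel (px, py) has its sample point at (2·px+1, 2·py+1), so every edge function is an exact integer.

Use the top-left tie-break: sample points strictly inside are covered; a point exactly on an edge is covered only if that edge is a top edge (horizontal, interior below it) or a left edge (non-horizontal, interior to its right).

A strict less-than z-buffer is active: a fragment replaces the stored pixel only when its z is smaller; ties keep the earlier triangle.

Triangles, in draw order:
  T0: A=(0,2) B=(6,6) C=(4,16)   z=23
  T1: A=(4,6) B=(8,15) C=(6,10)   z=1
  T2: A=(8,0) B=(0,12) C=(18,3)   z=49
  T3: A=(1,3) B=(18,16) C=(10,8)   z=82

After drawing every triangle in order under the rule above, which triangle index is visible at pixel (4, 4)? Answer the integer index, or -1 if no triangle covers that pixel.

T0:
  2·area = 68
  edge (0, 2)→(6, 6): d=(6,4) right/bottom  bias=-1
  edge (6, 6)→(4, 16): d=(-2,10) right/bottom  bias=-1
  edge (4, 16)→(0, 2): d=(-4,-14) top-left  bias=+0
    (3,0)@(7, 1): e=[-34,0,102] → ·  [on edge]
    (0,1)@(1, 3): e=[2,56,10] → #
    (1,1)@(3, 3): e=[-6,36,38] → ·
    (0,2)@(1, 5): e=[14,52,2] → #
    (1,2)@(3, 5): e=[6,32,30] → #
    (2,2)@(5, 5): e=[-2,12,58] → ·
    (0,3)@(1, 7): e=[26,48,-6] → ·
    (1,3)@(3, 7): e=[18,28,22] → #
    (2,3)@(5, 7): e=[10,8,50] → #
    (3,3)@(7, 7): e=[2,-12,78] → ·
    (1,4)@(3, 9): e=[30,24,14] → #
    (3,4)@(7, 9): e=[14,-16,70] → ·
    (2,5)@(5, 11): e=[34,0,34] → ·  [on edge]
  covered (8 px):
    · · · · · · · · ·
    # · · · · · · · ·
    # # · · · · · · ·
    · # # · · · · · ·
    · # # · · · · · ·
    · # · · · · · · ·
    · · · · · · · · ·
    · · · · · · · · ·
    · · · · · · · · ·
    · · · · · · · · ·
T1:
  2·area = 2  (B↔C swapped to make it positive)
  edge (4, 6)→(6, 10): d=(2,4) right/bottom  bias=-1
  edge (6, 10)→(8, 15): d=(2,5) right/bottom  bias=-1
  edge (8, 15)→(4, 6): d=(-4,-9) top-left  bias=+0
  covered (0 px):
    · · · · · · · · ·
    · · · · · · · · ·
    · · · · · · · · ·
    · · · · · · · · ·
    · · · · · · · · ·
    · · · · · · · · ·
    · · · · · · · · ·
    · · · · · · · · ·
    · · · · · · · · ·
    · · · · · · · · ·
T2:
  2·area = 144  (B↔C swapped to make it positive)
  edge (8, 0)→(18, 3): d=(10,3) right/bottom  bias=-1
  edge (18, 3)→(0, 12): d=(-18,9) right/bottom  bias=-1
  edge (0, 12)→(8, 0): d=(8,-12) top-left  bias=+0
    (4,0)@(9, 1): e=[7,117,20] → #
    (5,0)@(11, 1): e=[1,99,44] → #
    (6,0)@(13, 1): e=[-5,81,68] → ·
    (3,1)@(7, 3): e=[33,99,12] → #
    (6,1)@(13, 3): e=[15,45,84] → #
    (7,1)@(15, 3): e=[9,27,108] → #
    (8,1)@(17, 3): e=[3,9,132] → #
    (2,2)@(5, 5): e=[59,81,4] → #
    (7,2)@(15, 5): e=[29,-9,124] → ·
    (8,2)@(17, 5): e=[23,-27,148] → ·
    (2,3)@(5, 7): e=[79,45,20] → #
    (5,3)@(11, 7): e=[61,-9,92] → ·
  covered (19 px):
    · · · · # # · · ·
    · · · # # # # # #
    · · # # # # # · ·
    · · # # # · · · ·
    · # # · · · · · ·
    # · · · · · · · ·
    · · · · · · · · ·
    · · · · · · · · ·
    · · · · · · · · ·
    · · · · · · · · ·
T3:
  2·area = 32  (B↔C swapped to make it positive)
  edge (1, 3)→(10, 8): d=(9,5) right/bottom  bias=-1
  edge (10, 8)→(18, 16): d=(8,8) right/bottom  bias=-1
  edge (18, 16)→(1, 3): d=(-17,-13) top-left  bias=+0
    (1,0)@(3, 1): e=[-28,0,60] → ·  [on edge]
    (0,1)@(1, 3): e=[0,32,0] → ·  [on edge]
    (2,1)@(5, 3): e=[-20,0,52] → ·  [on edge]
    (3,2)@(7, 5): e=[-12,0,44] → ·  [on edge]
    (3,3)@(7, 7): e=[6,16,10] → #
    (4,3)@(9, 7): e=[-4,0,36] → ·  [on edge]
    (3,4)@(7, 9): e=[24,32,-24] → ·
    (4,4)@(9, 9): e=[14,16,2] → #
    (5,4)@(11, 9): e=[4,0,28] → ·  [on edge]
    (4,5)@(9, 11): e=[32,32,-32] → ·
    (6,5)@(13, 11): e=[12,0,20] → ·  [on edge]
    (7,6)@(15, 13): e=[20,0,12] → ·  [on edge]
    (8,7)@(17, 15): e=[28,0,4] → ·  [on edge]
  covered (2 px):
    · · · · · · · · ·
    · · · · · · · · ·
    · · · · · · · · ·
    · · · # · · · · ·
    · · · · # · · · ·
    · · · · · · · · ·
    · · · · · · · · ·
    · · · · · · · · ·
    · · · · · · · · ·
    · · · · · · · · ·

Z-buffer (winner per pixel, '.' = empty):
  . . . . 2 2 . . .
  0 . . 2 2 2 2 2 2
  0 0 2 2 2 2 2 . .
  . 0 0 2 2 . . . .
  . 0 0 . 3 . . . .
  2 0 . . . . . . .
  . . . . . . . . .
  . . . . . . . . .
  . . . . . . . . .
  . . . . . . . . .

Result: 3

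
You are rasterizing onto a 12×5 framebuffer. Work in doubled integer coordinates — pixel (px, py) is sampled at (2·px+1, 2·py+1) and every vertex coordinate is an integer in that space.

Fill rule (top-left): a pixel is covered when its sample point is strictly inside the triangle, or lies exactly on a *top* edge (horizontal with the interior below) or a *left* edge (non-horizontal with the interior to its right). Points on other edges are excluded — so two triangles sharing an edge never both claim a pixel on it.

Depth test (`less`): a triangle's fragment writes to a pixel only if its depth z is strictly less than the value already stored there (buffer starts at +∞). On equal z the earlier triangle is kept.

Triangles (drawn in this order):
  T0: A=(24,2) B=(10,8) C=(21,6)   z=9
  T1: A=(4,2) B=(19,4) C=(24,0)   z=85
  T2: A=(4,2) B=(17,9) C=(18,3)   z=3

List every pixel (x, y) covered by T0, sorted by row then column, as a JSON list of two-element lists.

T0:
  2·area = 38  (B↔C swapped to make it positive)
  edge (24, 2)→(21, 6): d=(-3,4) right/bottom  bias=-1
  edge (21, 6)→(10, 8): d=(-11,2) right/bottom  bias=-1
  edge (10, 8)→(24, 2): d=(14,-6) top-left  bias=+0
    (11,1)@(23, 3): e=[1,29,8] → █
    (8,2)@(17, 5): e=[19,19,0] → █  [on edge]
    (9,2)@(19, 5): e=[11,15,12] → █
    (10,2)@(21, 5): e=[3,11,24] → █
    (11,2)@(23, 5): e=[-5,7,36] → ·
    (6,3)@(13, 7): e=[29,5,4] → █
    (7,3)@(15, 7): e=[21,1,16] → █
    (8,3)@(17, 7): e=[13,-3,28] → ·
    (9,3)@(19, 7): e=[5,-7,40] → ·
    (10,3)@(21, 7): e=[-3,-11,52] → ·
    (6,4)@(13, 9): e=[23,-17,32] → ·
    (7,4)@(15, 9): e=[15,-21,44] → ·
  covered (6 px):
    · · · · · · · · · · · ·
    · · · · · · · · · · · █
    · · · · · · · · █ █ █ ·
    · · · · · · █ █ · · · ·
    · · · · · · · · · · · ·
T1:
  2·area = 70  (B↔C swapped to make it positive)
  edge (4, 2)→(24, 0): d=(20,-2) top-left  bias=+0
  edge (24, 0)→(19, 4): d=(-5,4) right/bottom  bias=-1
  edge (19, 4)→(4, 2): d=(-15,-2) top-left  bias=+0
    (7,0)@(15, 1): e=[2,31,37] → █
    (8,0)@(17, 1): e=[6,23,41] → █
    (9,0)@(19, 1): e=[10,15,45] → █
    (10,0)@(21, 1): e=[14,7,49] → █
    (11,0)@(23, 1): e=[18,-1,53] → ·
    (6,1)@(13, 3): e=[38,29,3] → █
    (10,1)@(21, 3): e=[54,-3,19] → ·
    (6,2)@(13, 5): e=[78,19,-27] → ·
    (7,2)@(15, 5): e=[82,11,-23] → ·
    (8,2)@(17, 5): e=[86,3,-19] → ·
    (9,2)@(19, 5): e=[90,-5,-15] → ·
  covered (8 px):
    · · · · · · · █ █ █ █ ·
    · · · · · · █ █ █ █ · ·
    · · · · · · · · · · · ·
    · · · · · · · · · · · ·
    · · · · · · · · · · · ·
T2:
  2·area = 85  (B↔C swapped to make it positive)
  edge (4, 2)→(18, 3): d=(14,1) right/bottom  bias=-1
  edge (18, 3)→(17, 9): d=(-1,6) right/bottom  bias=-1
  edge (17, 9)→(4, 2): d=(-13,-7) top-left  bias=+0
    (3,1)@(7, 3): e=[11,66,8] → █
    (4,1)@(9, 3): e=[9,54,22] → █
    (5,1)@(11, 3): e=[7,42,36] → █
    (6,1)@(13, 3): e=[5,30,50] → █
    (7,1)@(15, 3): e=[3,18,64] → █
    (8,1)@(17, 3): e=[1,6,78] → █
    (9,1)@(19, 3): e=[-1,-6,92] → ·
    (3,2)@(7, 5): e=[39,64,-18] → ·
    (4,2)@(9, 5): e=[37,52,-4] → ·
    (5,2)@(11, 5): e=[35,40,10] → █
    (9,2)@(19, 5): e=[27,-8,66] → ·
    (5,3)@(11, 7): e=[63,38,-16] → ·
    (8,4)@(17, 9): e=[85,0,0] → ·  [on edge]
  covered (12 px):
    · · · · · · · · · · · ·
    · · · █ █ █ █ █ █ · · ·
    · · · · · █ █ █ █ · · ·
    · · · · · · · █ █ · · ·
    · · · · · · · · · · · ·

Result: [[11,1],[8,2],[9,2],[10,2],[6,3],[7,3]]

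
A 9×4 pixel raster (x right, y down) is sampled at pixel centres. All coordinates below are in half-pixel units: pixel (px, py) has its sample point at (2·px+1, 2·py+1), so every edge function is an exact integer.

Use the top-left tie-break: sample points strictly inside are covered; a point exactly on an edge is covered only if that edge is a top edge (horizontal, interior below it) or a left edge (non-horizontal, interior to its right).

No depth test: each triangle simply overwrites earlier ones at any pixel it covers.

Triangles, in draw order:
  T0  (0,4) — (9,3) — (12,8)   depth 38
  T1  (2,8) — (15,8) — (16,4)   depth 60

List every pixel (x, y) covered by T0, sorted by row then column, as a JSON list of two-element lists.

T0:
  2·area = 48
  edge (0, 4)→(9, 3): d=(9,-1) top-left  bias=+0
  edge (9, 3)→(12, 8): d=(3,5) right/bottom  bias=-1
  edge (12, 8)→(0, 4): d=(-12,-4) top-left  bias=+0
    (4,1)@(9, 3): e=[0,0,48] → ·  [on edge]
    (1,2)@(3, 5): e=[12,36,0] → █  [on edge]
    (2,2)@(5, 5): e=[14,26,8] → █
    (3,2)@(7, 5): e=[16,16,16] → █
    (4,2)@(9, 5): e=[18,6,24] → █
    (5,2)@(11, 5): e=[20,-4,32] → ·
    (1,3)@(3, 7): e=[30,42,-24] → ·
    (2,3)@(5, 7): e=[32,32,-16] → ·
    (3,3)@(7, 7): e=[34,22,-8] → ·
    (4,3)@(9, 7): e=[36,12,0] → █  [on edge]
    (5,3)@(11, 7): e=[38,2,8] → █
    (6,3)@(13, 7): e=[40,-8,16] → ·
  covered (6 px):
    · · · · · · · · ·
    · · · · · · · · ·
    · █ █ █ █ · · · ·
    · · · · █ █ · · ·
T1:
  2·area = 52  (B↔C swapped to make it positive)
  edge (2, 8)→(16, 4): d=(14,-4) top-left  bias=+0
  edge (16, 4)→(15, 8): d=(-1,4) right/bottom  bias=-1
  edge (15, 8)→(2, 8): d=(-13,0) right/bottom  bias=-1
    (6,2)@(13, 5): e=[2,11,39] → █
    (7,2)@(15, 5): e=[10,3,39] → █
    (8,2)@(17, 5): e=[18,-5,39] → ·
    (3,3)@(7, 7): e=[6,33,13] → █
    (4,3)@(9, 7): e=[14,25,13] → █
    (5,3)@(11, 7): e=[22,17,13] → █
    (8,3)@(17, 7): e=[46,-7,13] → ·
  covered (7 px):
    · · · · · · · · ·
    · · · · · · · · ·
    · · · · · · █ █ ·
    · · · █ █ █ █ █ ·

Answer: [[1,2],[2,2],[3,2],[4,2],[4,3],[5,3]]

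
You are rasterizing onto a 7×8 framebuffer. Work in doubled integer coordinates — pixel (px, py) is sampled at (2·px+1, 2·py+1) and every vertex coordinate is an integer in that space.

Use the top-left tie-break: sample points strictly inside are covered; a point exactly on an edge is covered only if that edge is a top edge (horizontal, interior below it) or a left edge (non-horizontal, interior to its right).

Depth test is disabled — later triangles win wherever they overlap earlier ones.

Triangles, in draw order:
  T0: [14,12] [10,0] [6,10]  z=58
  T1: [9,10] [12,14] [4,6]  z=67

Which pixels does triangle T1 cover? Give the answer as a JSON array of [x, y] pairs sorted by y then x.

T0:
  2·area = 88  (B↔C swapped to make it positive)
  edge (14, 12)→(6, 10): d=(-8,-2) top-left  bias=+0
  edge (6, 10)→(10, 0): d=(4,-10) top-left  bias=+0
  edge (10, 0)→(14, 12): d=(4,12) right/bottom  bias=-1
    (4,1)@(9, 3): e=[62,2,24] → #
    (5,1)@(11, 3): e=[66,22,0] → ·  [on edge]
    (4,2)@(9, 5): e=[46,10,32] → #
    (5,2)@(11, 5): e=[50,30,8] → #
    (6,2)@(13, 5): e=[54,50,-16] → ·
    (4,3)@(9, 7): e=[30,18,40] → #
    (6,3)@(13, 7): e=[38,58,-8] → ·
    (3,4)@(7, 9): e=[10,6,72] → #
    (6,4)@(13, 9): e=[22,66,0] → ·  [on edge]
    (3,5)@(7, 11): e=[-6,14,80] → ·
    (4,5)@(9, 11): e=[-2,34,56] → ·
    (5,5)@(11, 11): e=[2,54,32] → #
  covered (10 px):
    · · · · · · ·
    · · · · # · ·
    · · · · # # ·
    · · · · # # ·
    · · · # # # ·
    · · · · · # #
    · · · · · · ·
    · · · · · · ·
T1:
  2·area = 8
  edge (9, 10)→(12, 14): d=(3,4) right/bottom  bias=-1
  edge (12, 14)→(4, 6): d=(-8,-8) top-left  bias=+0
  edge (4, 6)→(9, 10): d=(5,4) right/bottom  bias=-1
    (0,1)@(1, 3): e=[11,0,-3] → ·  [on edge]
    (1,2)@(3, 5): e=[9,0,-1] → ·  [on edge]
    (2,3)@(5, 7): e=[7,0,1] → #  [on edge]
    (3,3)@(7, 7): e=[-1,16,-7] → ·
    (2,4)@(5, 9): e=[13,-16,11] → ·
    (3,4)@(7, 9): e=[5,0,3] → #  [on edge]
    (4,4)@(9, 9): e=[-3,16,-5] → ·
    (3,5)@(7, 11): e=[11,-16,13] → ·
    (4,5)@(9, 11): e=[3,0,5] → #  [on edge]
    (5,5)@(11, 11): e=[-5,16,-3] → ·
    (4,6)@(9, 13): e=[9,-16,15] → ·
    (5,6)@(11, 13): e=[1,0,7] → #  [on edge]
    (6,7)@(13, 15): e=[-1,0,9] → ·  [on edge]
  covered (4 px):
    · · · · · · ·
    · · · · · · ·
    · · · · · · ·
    · · # · · · ·
    · · · # · · ·
    · · · · # · ·
    · · · · · # ·
    · · · · · · ·

Result: [[2,3],[3,4],[4,5],[5,6]]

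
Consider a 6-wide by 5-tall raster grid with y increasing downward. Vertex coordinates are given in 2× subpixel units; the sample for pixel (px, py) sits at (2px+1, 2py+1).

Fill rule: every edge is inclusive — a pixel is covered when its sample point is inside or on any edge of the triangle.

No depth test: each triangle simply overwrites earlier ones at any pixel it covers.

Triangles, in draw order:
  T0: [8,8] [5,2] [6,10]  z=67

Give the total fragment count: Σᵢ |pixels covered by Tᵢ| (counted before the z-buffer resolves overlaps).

T0:
  2·area = 18  (B↔C swapped to make it positive)
  edge (8, 8)→(6, 10): d=(-2,2) inclusive
  edge (6, 10)→(5, 2): d=(-1,-8) inclusive
  edge (5, 2)→(8, 8): d=(3,6) inclusive
    (5,2)@(11, 5): e=[0,45,-27] → ·  [on edge]
    (3,3)@(7, 7): e=[4,11,3] → #
    (4,3)@(9, 7): e=[0,27,-9] → ·  [on edge]
    (3,4)@(7, 9): e=[0,9,9] → #  [on edge]
    (4,4)@(9, 9): e=[-4,25,-3] → ·
  covered (2 px):
    · · · · · ·
    · · · · · ·
    · · · · · ·
    · · · # · ·
    · · · # · ·

Result: 2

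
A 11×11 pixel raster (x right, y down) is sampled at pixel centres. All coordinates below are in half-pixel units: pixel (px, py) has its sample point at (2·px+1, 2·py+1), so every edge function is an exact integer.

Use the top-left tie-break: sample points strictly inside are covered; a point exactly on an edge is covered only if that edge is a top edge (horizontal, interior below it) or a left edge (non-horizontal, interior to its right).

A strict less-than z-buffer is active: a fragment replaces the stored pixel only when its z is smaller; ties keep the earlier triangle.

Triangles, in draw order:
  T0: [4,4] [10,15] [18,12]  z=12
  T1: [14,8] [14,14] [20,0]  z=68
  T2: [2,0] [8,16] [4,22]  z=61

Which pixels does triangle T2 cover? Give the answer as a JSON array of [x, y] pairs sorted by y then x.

T0:
  2·area = 106  (B↔C swapped to make it positive)
  edge (4, 4)→(18, 12): d=(14,8) right/bottom  bias=-1
  edge (18, 12)→(10, 15): d=(-8,3) right/bottom  bias=-1
  edge (10, 15)→(4, 4): d=(-6,-11) top-left  bias=+0
    (2,2)@(5, 5): e=[6,95,5] → █
    (3,2)@(7, 5): e=[-10,89,27] → ·
    (2,3)@(5, 7): e=[34,79,-7] → ·
    (3,3)@(7, 7): e=[18,73,15] → █
    (4,3)@(9, 7): e=[2,67,37] → █
    (5,3)@(11, 7): e=[-14,61,59] → ·
    (3,4)@(7, 9): e=[46,57,3] → █
    (5,4)@(11, 9): e=[14,45,47] → █
    (6,4)@(13, 9): e=[-2,39,69] → ·
    (3,5)@(7, 11): e=[74,41,-9] → ·
    (4,5)@(9, 11): e=[58,35,13] → █
    (6,5)@(13, 11): e=[26,23,57] → █
  covered (14 px):
    · · · · · · · · · · ·
    · · · · · · · · · · ·
    · · █ · · · · · · · ·
    · · · █ █ · · · · · ·
    · · · █ █ █ · · · · ·
    · · · · █ █ █ █ · · ·
    · · · · █ █ █ █ · · ·
    · · · · · · · · · · ·
    · · · · · · · · · · ·
    · · · · · · · · · · ·
    · · · · · · · · · · ·
T1:
  2·area = 36  (B↔C swapped to make it positive)
  edge (14, 8)→(20, 0): d=(6,-8) top-left  bias=+0
  edge (20, 0)→(14, 14): d=(-6,14) right/bottom  bias=-1
  edge (14, 14)→(14, 8): d=(0,-6) top-left  bias=+0
    (8,2)@(17, 5): e=[6,12,18] → █
    (9,2)@(19, 5): e=[22,-16,30] → ·
    (7,3)@(15, 7): e=[2,28,6] → █
    (8,3)@(17, 7): e=[18,0,18] → ·  [on edge]
    (7,4)@(15, 9): e=[14,16,6] → █
    (8,4)@(17, 9): e=[30,-12,18] → ·
    (7,5)@(15, 11): e=[26,4,6] → █
    (8,5)@(17, 11): e=[42,-24,18] → ·
    (7,6)@(15, 13): e=[38,-8,6] → ·
    (5,10)@(11, 21): e=[54,0,-18] → ·  [on edge]
  covered (4 px):
    · · · · · · · · · · ·
    · · · · · · · · · · ·
    · · · · · · · · █ · ·
    · · · · · · · █ · · ·
    · · · · · · · █ · · ·
    · · · · · · · █ · · ·
    · · · · · · · · · · ·
    · · · · · · · · · · ·
    · · · · · · · · · · ·
    · · · · · · · · · · ·
    · · · · · · · · · · ·
T2:
  2·area = 100
  edge (2, 0)→(8, 16): d=(6,16) right/bottom  bias=-1
  edge (8, 16)→(4, 22): d=(-4,6) right/bottom  bias=-1
  edge (4, 22)→(2, 0): d=(-2,-22) top-left  bias=+0
    (1,1)@(3, 3): e=[2,82,16] → █
    (2,1)@(5, 3): e=[-30,70,60] → ·
    (1,2)@(3, 5): e=[14,74,12] → █
    (2,2)@(5, 5): e=[-18,62,56] → ·
    (1,3)@(3, 7): e=[26,66,8] → █
    (2,3)@(5, 7): e=[-6,54,52] → ·
    (1,4)@(3, 9): e=[38,58,4] → █
    (2,4)@(5, 9): e=[6,46,48] → █
    (3,4)@(7, 9): e=[-26,34,92] → ·
    (1,5)@(3, 11): e=[50,50,0] → █  [on edge]
    (3,5)@(7, 11): e=[-14,26,88] → ·
    (1,6)@(3, 13): e=[62,42,-4] → ·
  covered (13 px):
    · · · · · · · · · · ·
    · █ · · · · · · · · ·
    · █ · · · · · · · · ·
    · █ · · · · · · · · ·
    · █ █ · · · · · · · ·
    · █ █ · · · · · · · ·
    · · █ · · · · · · · ·
    · · █ █ · · · · · · ·
    · · █ █ · · · · · · ·
    · · █ · · · · · · · ·
    · · · · · · · · · · ·

Answer: [[1,1],[1,2],[1,3],[1,4],[2,4],[1,5],[2,5],[2,6],[2,7],[3,7],[2,8],[3,8],[2,9]]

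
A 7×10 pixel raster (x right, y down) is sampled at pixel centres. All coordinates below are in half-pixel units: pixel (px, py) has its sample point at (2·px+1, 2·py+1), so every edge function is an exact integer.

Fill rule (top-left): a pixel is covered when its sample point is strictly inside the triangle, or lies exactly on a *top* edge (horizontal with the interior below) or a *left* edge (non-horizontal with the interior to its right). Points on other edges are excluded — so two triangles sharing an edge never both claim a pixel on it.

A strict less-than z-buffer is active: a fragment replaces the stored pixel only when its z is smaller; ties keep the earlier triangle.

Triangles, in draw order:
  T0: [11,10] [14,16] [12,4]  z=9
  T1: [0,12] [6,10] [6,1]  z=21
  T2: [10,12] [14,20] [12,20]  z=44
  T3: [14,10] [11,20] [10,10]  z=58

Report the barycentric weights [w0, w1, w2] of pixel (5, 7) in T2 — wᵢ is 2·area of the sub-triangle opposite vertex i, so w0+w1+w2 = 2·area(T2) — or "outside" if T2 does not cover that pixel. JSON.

T0:
  2·area = 24  (B↔C swapped to make it positive)
  edge (11, 10)→(12, 4): d=(1,-6) top-left  bias=+0
  edge (12, 4)→(14, 16): d=(2,12) right/bottom  bias=-1
  edge (14, 16)→(11, 10): d=(-3,-6) top-left  bias=+0
    (6,5)@(13, 11): e=[13,2,9] → █
    (6,6)@(13, 13): e=[15,6,3] → █
    (6,7)@(13, 15): e=[17,10,-3] → ·
  covered (2 px):
    · · · · · · ·
    · · · · · · ·
    · · · · · · ·
    · · · · · · ·
    · · · · · · ·
    · · · · · · █
    · · · · · · █
    · · · · · · ·
    · · · · · · ·
    · · · · · · ·
T1:
  2·area = 54  (B↔C swapped to make it positive)
  edge (0, 12)→(6, 1): d=(6,-11) top-left  bias=+0
  edge (6, 1)→(6, 10): d=(0,9) right/bottom  bias=-1
  edge (6, 10)→(0, 12): d=(-6,2) right/bottom  bias=-1
    (2,1)@(5, 3): e=[1,9,44] → █
    (3,1)@(7, 3): e=[23,-9,40] → ·
    (2,2)@(5, 5): e=[13,9,32] → █
    (3,2)@(7, 5): e=[35,-9,28] → ·
    (1,3)@(3, 7): e=[3,27,24] → █
    (3,3)@(7, 7): e=[47,-9,16] → ·
    (1,4)@(3, 9): e=[15,27,12] → █
    (3,4)@(7, 9): e=[59,-9,4] → ·
    (4,4)@(9, 9): e=[81,-27,0] → ·  [on edge]
    (0,5)@(1, 11): e=[5,45,4] → █
    (1,5)@(3, 11): e=[27,27,0] → ·  [on edge]
    (2,5)@(5, 11): e=[49,9,-4] → ·
  covered (7 px):
    · · · · · · ·
    · · █ · · · ·
    · · █ · · · ·
    · █ █ · · · ·
    · █ █ · · · ·
    █ · · · · · ·
    · · · · · · ·
    · · · · · · ·
    · · · · · · ·
    · · · · · · ·
T2:
  2·area = 16
  edge (10, 12)→(14, 20): d=(4,8) right/bottom  bias=-1
  edge (14, 20)→(12, 20): d=(-2,0) right/bottom  bias=-1
  edge (12, 20)→(10, 12): d=(-2,-8) top-left  bias=+0
    (5,7)@(11, 15): e=[4,10,2] → █
    (6,7)@(13, 15): e=[-12,10,18] → ·
    (5,8)@(11, 17): e=[12,6,-2] → ·
    (6,9)@(13, 19): e=[4,2,10] → █
  covered (2 px):
    · · · · · · ·
    · · · · · · ·
    · · · · · · ·
    · · · · · · ·
    · · · · · · ·
    · · · · · · ·
    · · · · · · ·
    · · · · · █ ·
    · · · · · · ·
    · · · · · · █
T3:
  2·area = 40
  edge (14, 10)→(11, 20): d=(-3,10) right/bottom  bias=-1
  edge (11, 20)→(10, 10): d=(-1,-10) top-left  bias=+0
  edge (10, 10)→(14, 10): d=(4,0) top-left  bias=+0
    (5,5)@(11, 11): e=[27,9,4] → █
    (6,5)@(13, 11): e=[7,29,4] → █
    (5,6)@(11, 13): e=[21,7,12] → █
    (5,7)@(11, 15): e=[15,5,20] → █
    (6,7)@(13, 15): e=[-5,25,20] → ·
    (5,8)@(11, 17): e=[9,3,28] → █
    (6,8)@(13, 17): e=[-11,23,28] → ·
    (5,9)@(11, 19): e=[3,1,36] → █
    (6,9)@(13, 19): e=[-17,21,36] → ·
  covered (7 px):
    · · · · · · ·
    · · · · · · ·
    · · · · · · ·
    · · · · · · ·
    · · · · · · ·
    · · · · · █ █
    · · · · · █ █
    · · · · · █ ·
    · · · · · █ ·
    · · · · · █ ·

Final: [10,2,4]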